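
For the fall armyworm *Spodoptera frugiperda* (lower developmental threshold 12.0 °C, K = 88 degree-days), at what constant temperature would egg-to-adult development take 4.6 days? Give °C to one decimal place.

31.1 °C

Required daily accumulation = 88 / 4.6 = 19.130 DD/day.
T = T_base + 19.130 = 12.0 + 19.130 = 31.130 ≈ 31.1 °C.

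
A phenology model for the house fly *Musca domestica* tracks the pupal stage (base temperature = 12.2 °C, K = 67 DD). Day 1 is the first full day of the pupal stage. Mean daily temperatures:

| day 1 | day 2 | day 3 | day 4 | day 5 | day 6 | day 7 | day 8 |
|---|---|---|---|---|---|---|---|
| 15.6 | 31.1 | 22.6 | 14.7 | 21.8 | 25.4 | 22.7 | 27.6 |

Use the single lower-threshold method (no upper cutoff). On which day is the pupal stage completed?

Daily DD above 12.2 °C: 3.4, 18.9, 10.4, 2.5, 9.6, 13.2, 10.5, 15.4.
Cumulative: 3.4, 22.3, 32.7, 35.2, 44.8, 58.0, 68.5, 83.9.
The total first reaches 67 DD on day 7.

day 7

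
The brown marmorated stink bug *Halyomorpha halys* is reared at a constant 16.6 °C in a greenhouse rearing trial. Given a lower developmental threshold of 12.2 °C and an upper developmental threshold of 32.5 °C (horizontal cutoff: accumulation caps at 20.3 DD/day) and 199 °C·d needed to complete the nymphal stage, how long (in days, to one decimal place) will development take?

Daily accumulation = 16.6 − 12.2 = 4.4 DD/day.
Duration = 199 / 4.4 = 45.227 ≈ 45.2 days.

45.2 days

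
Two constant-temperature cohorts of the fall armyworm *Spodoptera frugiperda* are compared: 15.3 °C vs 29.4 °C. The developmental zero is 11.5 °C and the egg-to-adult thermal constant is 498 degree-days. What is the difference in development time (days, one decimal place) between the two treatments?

103.2 days

At 15.3 °C: 498 / (15.3 − 11.5) = 498 / 3.8 = 131.053 d.
At 29.4 °C: 498 / (29.4 − 11.5) = 498 / 17.9 = 27.821 d.
Difference = |131.053 − 27.821| = 103.231 ≈ 103.2 days.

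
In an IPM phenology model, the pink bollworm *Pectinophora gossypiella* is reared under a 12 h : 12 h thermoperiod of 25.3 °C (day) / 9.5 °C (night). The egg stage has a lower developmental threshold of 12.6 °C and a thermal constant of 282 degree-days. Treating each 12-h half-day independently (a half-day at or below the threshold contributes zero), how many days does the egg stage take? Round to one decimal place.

44.4 days

Day half: max(0, 25.3 − 12.6) × 0.5 = 12.7 × 0.5 = 6.35 DD.
Night half: max(0, 9.5 − 12.6) × 0.5 = 0.0 × 0.5 = 0.00 DD.
Per 24 h: 6.35 DD/day.
Duration = 282 / 6.35 = 44.409 ≈ 44.4 days.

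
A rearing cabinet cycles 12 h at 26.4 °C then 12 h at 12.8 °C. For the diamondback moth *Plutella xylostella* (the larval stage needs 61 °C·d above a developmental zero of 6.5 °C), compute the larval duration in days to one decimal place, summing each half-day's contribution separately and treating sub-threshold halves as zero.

4.7 days

Day half: max(0, 26.4 − 6.5) × 0.5 = 19.9 × 0.5 = 9.95 DD.
Night half: max(0, 12.8 − 6.5) × 0.5 = 6.3 × 0.5 = 3.15 DD.
Per 24 h: 13.10 DD/day.
Duration = 61 / 13.10 = 4.656 ≈ 4.7 days.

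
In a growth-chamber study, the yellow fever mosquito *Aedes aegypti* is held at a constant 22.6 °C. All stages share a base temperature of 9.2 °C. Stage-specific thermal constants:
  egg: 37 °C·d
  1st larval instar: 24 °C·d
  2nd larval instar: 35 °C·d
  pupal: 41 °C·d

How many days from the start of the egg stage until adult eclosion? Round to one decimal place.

Daily accumulation at 22.6 °C = 22.6 − 9.2 = 13.4 DD/day.
Total K = 37 + 24 + 35 + 41 = 137 DD.
Total duration = 137 / 13.4 = 10.224 ≈ 10.2 days.

10.2 days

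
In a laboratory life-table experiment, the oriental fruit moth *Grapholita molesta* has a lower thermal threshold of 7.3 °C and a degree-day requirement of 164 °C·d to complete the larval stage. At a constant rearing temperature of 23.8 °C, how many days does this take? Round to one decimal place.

Daily accumulation = 23.8 − 7.3 = 16.5 DD/day.
Duration = 164 / 16.5 = 9.939 ≈ 9.9 days.

9.9 days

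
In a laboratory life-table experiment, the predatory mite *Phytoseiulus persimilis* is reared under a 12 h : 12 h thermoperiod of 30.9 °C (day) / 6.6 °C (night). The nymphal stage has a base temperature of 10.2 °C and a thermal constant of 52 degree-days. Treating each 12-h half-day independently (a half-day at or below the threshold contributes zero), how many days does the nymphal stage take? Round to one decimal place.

Day half: max(0, 30.9 − 10.2) × 0.5 = 20.7 × 0.5 = 10.35 DD.
Night half: max(0, 6.6 − 10.2) × 0.5 = 0.0 × 0.5 = 0.00 DD.
Per 24 h: 10.35 DD/day.
Duration = 52 / 10.35 = 5.024 ≈ 5.0 days.

5.0 days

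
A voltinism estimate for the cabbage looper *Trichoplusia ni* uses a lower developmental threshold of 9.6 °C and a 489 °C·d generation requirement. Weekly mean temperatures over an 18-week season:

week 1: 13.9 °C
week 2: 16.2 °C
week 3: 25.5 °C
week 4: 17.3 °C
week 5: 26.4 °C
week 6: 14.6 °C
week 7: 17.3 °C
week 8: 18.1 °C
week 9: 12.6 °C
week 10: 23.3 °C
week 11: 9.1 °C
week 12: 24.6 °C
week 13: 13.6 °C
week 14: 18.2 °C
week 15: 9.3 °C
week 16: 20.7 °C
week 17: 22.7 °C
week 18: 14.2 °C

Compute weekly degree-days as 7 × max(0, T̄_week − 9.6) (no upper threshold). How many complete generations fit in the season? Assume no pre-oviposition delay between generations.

Weekly DD (7 × max(0, T̄ − 9.6)): 30.1, 46.2, 111.3, 53.9, 117.6, 35.0, 53.9, 59.5, 21.0, 95.9, 0.0, 105.0, 28.0, 60.2, 0.0, 77.7, 91.7, 32.2.
Season total = 1019.2 DD.
Complete generations = ⌊1019.2 / 489⌋ = 2.

2 generations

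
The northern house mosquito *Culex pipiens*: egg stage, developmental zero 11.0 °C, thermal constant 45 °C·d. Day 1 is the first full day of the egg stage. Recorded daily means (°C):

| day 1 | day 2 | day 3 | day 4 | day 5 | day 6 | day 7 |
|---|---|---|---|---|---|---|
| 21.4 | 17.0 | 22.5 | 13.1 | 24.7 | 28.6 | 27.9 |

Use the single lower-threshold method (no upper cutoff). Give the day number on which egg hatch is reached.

Daily DD above 11.0 °C: 10.4, 6.0, 11.5, 2.1, 13.7, 17.6, 16.9.
Cumulative: 10.4, 16.4, 27.9, 30.0, 43.7, 61.3, 78.2.
The total first reaches 45 DD on day 6.

day 6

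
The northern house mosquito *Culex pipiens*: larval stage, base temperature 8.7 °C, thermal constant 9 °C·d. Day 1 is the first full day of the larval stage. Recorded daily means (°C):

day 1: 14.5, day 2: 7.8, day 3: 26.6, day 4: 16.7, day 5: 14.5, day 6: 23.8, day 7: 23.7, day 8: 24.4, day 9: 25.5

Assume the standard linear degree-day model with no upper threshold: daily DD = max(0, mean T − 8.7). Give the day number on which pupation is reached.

day 3

Daily DD above 8.7 °C: 5.8, 0.0, 17.9, 8.0, 5.8, 15.1, 15.0, 15.7, 16.8.
Cumulative: 5.8, 5.8, 23.7, 31.7, 37.5, 52.6, 67.6, 83.3, 100.1.
The total first reaches 9 DD on day 3.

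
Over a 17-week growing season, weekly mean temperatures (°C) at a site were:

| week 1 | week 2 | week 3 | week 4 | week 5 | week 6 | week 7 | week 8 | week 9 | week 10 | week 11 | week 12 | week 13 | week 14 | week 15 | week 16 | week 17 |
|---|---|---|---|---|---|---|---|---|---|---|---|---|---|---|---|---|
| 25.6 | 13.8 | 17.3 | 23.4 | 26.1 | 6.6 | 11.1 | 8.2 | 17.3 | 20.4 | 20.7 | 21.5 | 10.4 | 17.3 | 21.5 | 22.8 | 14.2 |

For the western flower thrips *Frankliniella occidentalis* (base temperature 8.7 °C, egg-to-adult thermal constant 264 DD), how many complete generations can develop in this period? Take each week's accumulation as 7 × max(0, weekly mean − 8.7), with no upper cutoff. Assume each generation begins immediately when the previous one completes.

4 generations

Weekly DD (7 × max(0, T̄ − 8.7)): 118.3, 35.7, 60.2, 102.9, 121.8, 0.0, 16.8, 0.0, 60.2, 81.9, 84.0, 89.6, 11.9, 60.2, 89.6, 98.7, 38.5.
Season total = 1070.3 DD.
Complete generations = ⌊1070.3 / 264⌋ = 4.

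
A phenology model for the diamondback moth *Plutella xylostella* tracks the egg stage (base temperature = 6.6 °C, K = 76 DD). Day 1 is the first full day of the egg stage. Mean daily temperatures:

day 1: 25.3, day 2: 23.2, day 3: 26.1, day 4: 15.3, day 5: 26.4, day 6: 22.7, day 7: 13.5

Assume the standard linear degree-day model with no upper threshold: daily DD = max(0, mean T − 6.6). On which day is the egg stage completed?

day 5

Daily DD above 6.6 °C: 18.7, 16.6, 19.5, 8.7, 19.8, 16.1, 6.9.
Cumulative: 18.7, 35.3, 54.8, 63.5, 83.3, 99.4, 106.3.
The total first reaches 76 DD on day 5.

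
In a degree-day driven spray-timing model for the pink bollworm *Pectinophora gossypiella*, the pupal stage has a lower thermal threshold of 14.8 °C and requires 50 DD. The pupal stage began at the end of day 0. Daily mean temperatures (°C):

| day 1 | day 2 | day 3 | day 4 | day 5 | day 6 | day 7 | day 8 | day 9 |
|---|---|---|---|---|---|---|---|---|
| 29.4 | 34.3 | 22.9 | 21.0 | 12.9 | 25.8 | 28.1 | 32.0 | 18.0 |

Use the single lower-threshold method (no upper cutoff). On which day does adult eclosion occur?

Daily DD above 14.8 °C: 14.6, 19.5, 8.1, 6.2, 0.0, 11.0, 13.3, 17.2, 3.2.
Cumulative: 14.6, 34.1, 42.2, 48.4, 48.4, 59.4, 72.7, 89.9, 93.1.
The total first reaches 50 DD on day 6.

day 6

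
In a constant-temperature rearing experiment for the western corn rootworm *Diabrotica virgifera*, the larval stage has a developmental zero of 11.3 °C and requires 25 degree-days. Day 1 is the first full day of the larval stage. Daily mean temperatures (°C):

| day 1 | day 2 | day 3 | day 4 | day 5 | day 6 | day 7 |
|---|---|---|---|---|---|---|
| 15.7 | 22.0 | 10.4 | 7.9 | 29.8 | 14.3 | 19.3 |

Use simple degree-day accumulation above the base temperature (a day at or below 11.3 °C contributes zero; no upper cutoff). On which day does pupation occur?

day 5

Daily DD above 11.3 °C: 4.4, 10.7, 0.0, 0.0, 18.5, 3.0, 8.0.
Cumulative: 4.4, 15.1, 15.1, 15.1, 33.6, 36.6, 44.6.
The total first reaches 25 DD on day 5.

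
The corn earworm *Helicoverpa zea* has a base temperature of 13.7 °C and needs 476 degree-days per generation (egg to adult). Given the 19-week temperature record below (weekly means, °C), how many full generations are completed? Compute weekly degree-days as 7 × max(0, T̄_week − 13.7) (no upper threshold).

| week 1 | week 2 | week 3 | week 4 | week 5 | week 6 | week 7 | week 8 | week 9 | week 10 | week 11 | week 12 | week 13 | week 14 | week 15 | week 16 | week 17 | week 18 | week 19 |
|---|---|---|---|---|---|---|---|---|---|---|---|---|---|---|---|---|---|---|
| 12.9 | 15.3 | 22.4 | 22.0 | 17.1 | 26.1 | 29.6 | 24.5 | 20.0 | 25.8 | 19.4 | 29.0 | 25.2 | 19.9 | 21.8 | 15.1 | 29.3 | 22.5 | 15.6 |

Weekly DD (7 × max(0, T̄ − 13.7)): 0.0, 11.2, 60.9, 58.1, 23.8, 86.8, 111.3, 75.6, 44.1, 84.7, 39.9, 107.1, 80.5, 43.4, 56.7, 9.8, 109.2, 61.6, 13.3.
Season total = 1078.0 DD.
Complete generations = ⌊1078.0 / 476⌋ = 2.

2 generations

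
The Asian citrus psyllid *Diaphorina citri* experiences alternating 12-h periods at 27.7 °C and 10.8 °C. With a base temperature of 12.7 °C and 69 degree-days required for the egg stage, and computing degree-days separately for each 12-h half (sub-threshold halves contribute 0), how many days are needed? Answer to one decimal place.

9.2 days

Day half: max(0, 27.7 − 12.7) × 0.5 = 15.0 × 0.5 = 7.50 DD.
Night half: max(0, 10.8 − 12.7) × 0.5 = 0.0 × 0.5 = 0.00 DD.
Per 24 h: 7.50 DD/day.
Duration = 69 / 7.50 = 9.200 ≈ 9.2 days.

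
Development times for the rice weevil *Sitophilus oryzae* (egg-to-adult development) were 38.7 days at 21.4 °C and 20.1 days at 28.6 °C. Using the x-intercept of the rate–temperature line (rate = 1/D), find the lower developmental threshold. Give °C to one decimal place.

Equal thermal constants: D₁(T₁ − T_b) = D₂(T₂ − T_b).
38.7·(21.4 − T_b) = 20.1·(28.6 − T_b)
T_b = (38.7·21.4 − 20.1·28.6) / (38.7 − 20.1) = 253.32 / 18.6 = 13.619 °C ≈ 13.6 °C.

13.6 °C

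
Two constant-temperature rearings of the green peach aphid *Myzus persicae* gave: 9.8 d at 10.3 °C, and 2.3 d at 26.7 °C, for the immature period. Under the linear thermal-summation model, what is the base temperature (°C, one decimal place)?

Equal thermal constants: D₁(T₁ − T_b) = D₂(T₂ − T_b).
9.8·(10.3 − T_b) = 2.3·(26.7 − T_b)
T_b = (9.8·10.3 − 2.3·26.7) / (9.8 − 2.3) = 39.53 / 7.5 = 5.271 °C ≈ 5.3 °C.

5.3 °C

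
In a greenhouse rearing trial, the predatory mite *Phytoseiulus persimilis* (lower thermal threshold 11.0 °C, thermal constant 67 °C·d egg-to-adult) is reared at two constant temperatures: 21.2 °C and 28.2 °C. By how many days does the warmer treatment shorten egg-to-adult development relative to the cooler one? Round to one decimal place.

2.7 days

At 21.2 °C: 67 / (21.2 − 11.0) = 67 / 10.2 = 6.569 d.
At 28.2 °C: 67 / (28.2 − 11.0) = 67 / 17.2 = 3.895 d.
Difference = |6.569 − 3.895| = 2.673 ≈ 2.7 days.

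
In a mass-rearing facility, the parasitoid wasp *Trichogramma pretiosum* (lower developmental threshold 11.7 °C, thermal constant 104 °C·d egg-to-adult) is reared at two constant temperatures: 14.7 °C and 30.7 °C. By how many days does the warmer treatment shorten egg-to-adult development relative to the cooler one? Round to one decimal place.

29.2 days

At 14.7 °C: 104 / (14.7 − 11.7) = 104 / 3.0 = 34.667 d.
At 30.7 °C: 104 / (30.7 − 11.7) = 104 / 19.0 = 5.474 d.
Difference = |34.667 − 5.474| = 29.193 ≈ 29.2 days.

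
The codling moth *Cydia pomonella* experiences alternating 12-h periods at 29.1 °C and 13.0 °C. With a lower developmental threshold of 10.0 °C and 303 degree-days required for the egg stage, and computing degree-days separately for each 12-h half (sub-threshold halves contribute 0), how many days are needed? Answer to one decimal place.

27.4 days

Day half: max(0, 29.1 − 10.0) × 0.5 = 19.1 × 0.5 = 9.55 DD.
Night half: max(0, 13.0 − 10.0) × 0.5 = 3.0 × 0.5 = 1.50 DD.
Per 24 h: 11.05 DD/day.
Duration = 303 / 11.05 = 27.421 ≈ 27.4 days.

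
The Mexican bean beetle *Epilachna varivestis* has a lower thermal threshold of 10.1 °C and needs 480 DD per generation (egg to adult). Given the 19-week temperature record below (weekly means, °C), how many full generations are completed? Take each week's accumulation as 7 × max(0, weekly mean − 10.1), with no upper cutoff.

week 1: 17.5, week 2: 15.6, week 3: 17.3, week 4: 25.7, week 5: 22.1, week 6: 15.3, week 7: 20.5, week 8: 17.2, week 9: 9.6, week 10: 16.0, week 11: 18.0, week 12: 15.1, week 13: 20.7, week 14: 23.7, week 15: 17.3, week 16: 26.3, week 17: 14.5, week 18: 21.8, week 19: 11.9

2 generations

Weekly DD (7 × max(0, T̄ − 10.1)): 51.8, 38.5, 50.4, 109.2, 84.0, 36.4, 72.8, 49.7, 0.0, 41.3, 55.3, 35.0, 74.2, 95.2, 50.4, 113.4, 30.8, 81.9, 12.6.
Season total = 1082.9 DD.
Complete generations = ⌊1082.9 / 480⌋ = 2.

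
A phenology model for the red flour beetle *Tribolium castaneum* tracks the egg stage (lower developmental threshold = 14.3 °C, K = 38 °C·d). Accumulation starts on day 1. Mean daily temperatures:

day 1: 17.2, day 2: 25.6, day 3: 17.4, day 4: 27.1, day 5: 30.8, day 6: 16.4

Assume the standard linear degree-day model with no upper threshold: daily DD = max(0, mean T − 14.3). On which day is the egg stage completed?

Daily DD above 14.3 °C: 2.9, 11.3, 3.1, 12.8, 16.5, 2.1.
Cumulative: 2.9, 14.2, 17.3, 30.1, 46.6, 48.7.
The total first reaches 38 DD on day 5.

day 5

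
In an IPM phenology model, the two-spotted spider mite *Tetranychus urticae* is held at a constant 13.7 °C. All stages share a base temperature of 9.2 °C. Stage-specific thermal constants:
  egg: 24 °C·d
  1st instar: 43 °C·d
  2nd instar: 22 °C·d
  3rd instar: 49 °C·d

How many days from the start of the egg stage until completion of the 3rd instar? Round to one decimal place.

Daily accumulation at 13.7 °C = 13.7 − 9.2 = 4.5 DD/day.
Total K = 24 + 43 + 22 + 49 = 138 DD.
Total duration = 138 / 4.5 = 30.667 ≈ 30.7 days.

30.7 days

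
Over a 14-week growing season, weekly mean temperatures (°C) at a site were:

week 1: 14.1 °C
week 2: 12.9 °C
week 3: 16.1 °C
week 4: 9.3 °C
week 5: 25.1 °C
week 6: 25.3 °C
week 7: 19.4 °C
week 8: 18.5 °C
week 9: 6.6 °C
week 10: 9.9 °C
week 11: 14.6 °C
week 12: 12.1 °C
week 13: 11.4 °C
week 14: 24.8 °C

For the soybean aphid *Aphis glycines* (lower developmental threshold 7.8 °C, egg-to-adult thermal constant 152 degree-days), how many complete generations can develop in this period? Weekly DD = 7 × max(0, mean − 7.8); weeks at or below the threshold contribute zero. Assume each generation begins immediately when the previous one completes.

5 generations

Weekly DD (7 × max(0, T̄ − 7.8)): 44.1, 35.7, 58.1, 10.5, 121.1, 122.5, 81.2, 74.9, 0.0, 14.7, 47.6, 30.1, 25.2, 119.0.
Season total = 784.7 DD.
Complete generations = ⌊784.7 / 152⌋ = 5.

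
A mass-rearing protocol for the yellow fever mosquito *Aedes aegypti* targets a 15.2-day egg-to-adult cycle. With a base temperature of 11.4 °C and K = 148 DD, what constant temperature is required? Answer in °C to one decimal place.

Required daily accumulation = 148 / 15.2 = 9.737 DD/day.
T = T_base + 9.737 = 11.4 + 9.737 = 21.137 ≈ 21.1 °C.

21.1 °C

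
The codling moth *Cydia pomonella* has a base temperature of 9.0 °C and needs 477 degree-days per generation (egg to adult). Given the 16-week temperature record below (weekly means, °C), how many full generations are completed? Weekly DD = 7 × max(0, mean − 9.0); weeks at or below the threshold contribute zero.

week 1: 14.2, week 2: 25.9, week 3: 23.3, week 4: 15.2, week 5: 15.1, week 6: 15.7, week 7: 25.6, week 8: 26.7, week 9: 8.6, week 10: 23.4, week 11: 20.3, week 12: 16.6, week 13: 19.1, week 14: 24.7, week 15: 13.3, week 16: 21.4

Weekly DD (7 × max(0, T̄ − 9.0)): 36.4, 118.3, 100.1, 43.4, 42.7, 46.9, 116.2, 123.9, 0.0, 100.8, 79.1, 53.2, 70.7, 109.9, 30.1, 86.8.
Season total = 1158.5 DD.
Complete generations = ⌊1158.5 / 477⌋ = 2.

2 generations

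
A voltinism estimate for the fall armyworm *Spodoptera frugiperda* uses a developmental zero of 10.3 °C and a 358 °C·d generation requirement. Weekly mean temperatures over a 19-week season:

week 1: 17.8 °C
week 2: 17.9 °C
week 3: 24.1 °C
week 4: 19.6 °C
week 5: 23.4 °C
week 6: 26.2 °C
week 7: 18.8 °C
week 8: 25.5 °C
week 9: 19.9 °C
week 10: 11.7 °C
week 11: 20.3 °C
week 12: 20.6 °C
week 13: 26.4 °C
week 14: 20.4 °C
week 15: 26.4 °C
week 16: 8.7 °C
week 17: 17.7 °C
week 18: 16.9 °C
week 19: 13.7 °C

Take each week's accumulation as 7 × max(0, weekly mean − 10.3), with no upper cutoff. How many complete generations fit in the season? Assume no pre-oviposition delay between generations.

Weekly DD (7 × max(0, T̄ − 10.3)): 52.5, 53.2, 96.6, 65.1, 91.7, 111.3, 59.5, 106.4, 67.2, 9.8, 70.0, 72.1, 112.7, 70.7, 112.7, 0.0, 51.8, 46.2, 23.8.
Season total = 1273.3 DD.
Complete generations = ⌊1273.3 / 358⌋ = 3.

3 generations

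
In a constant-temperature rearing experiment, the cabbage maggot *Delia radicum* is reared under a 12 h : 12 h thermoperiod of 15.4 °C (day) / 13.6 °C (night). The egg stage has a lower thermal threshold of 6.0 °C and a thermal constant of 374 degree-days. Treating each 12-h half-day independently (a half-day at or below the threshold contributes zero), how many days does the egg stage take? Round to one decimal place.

Day half: max(0, 15.4 − 6.0) × 0.5 = 9.4 × 0.5 = 4.70 DD.
Night half: max(0, 13.6 − 6.0) × 0.5 = 7.6 × 0.5 = 3.80 DD.
Per 24 h: 8.50 DD/day.
Duration = 374 / 8.50 = 44.000 ≈ 44.0 days.

44.0 days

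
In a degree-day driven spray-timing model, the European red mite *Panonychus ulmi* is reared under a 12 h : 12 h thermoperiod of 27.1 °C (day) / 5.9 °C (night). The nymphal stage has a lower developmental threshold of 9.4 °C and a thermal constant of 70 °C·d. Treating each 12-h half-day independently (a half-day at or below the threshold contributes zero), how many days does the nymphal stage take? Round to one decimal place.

Day half: max(0, 27.1 − 9.4) × 0.5 = 17.7 × 0.5 = 8.85 DD.
Night half: max(0, 5.9 − 9.4) × 0.5 = 0.0 × 0.5 = 0.00 DD.
Per 24 h: 8.85 DD/day.
Duration = 70 / 8.85 = 7.910 ≈ 7.9 days.

7.9 days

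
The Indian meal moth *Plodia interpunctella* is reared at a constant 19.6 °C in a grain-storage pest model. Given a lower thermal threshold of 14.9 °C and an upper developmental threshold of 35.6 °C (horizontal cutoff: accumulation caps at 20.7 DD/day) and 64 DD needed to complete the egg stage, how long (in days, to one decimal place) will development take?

13.6 days

Daily accumulation = 19.6 − 14.9 = 4.7 DD/day.
Duration = 64 / 4.7 = 13.617 ≈ 13.6 days.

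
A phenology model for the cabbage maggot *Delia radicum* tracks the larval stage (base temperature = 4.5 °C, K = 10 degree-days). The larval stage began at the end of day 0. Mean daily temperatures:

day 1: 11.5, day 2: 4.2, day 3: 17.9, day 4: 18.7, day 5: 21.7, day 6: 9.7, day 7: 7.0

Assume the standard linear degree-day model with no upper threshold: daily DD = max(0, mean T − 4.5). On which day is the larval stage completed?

day 3

Daily DD above 4.5 °C: 7.0, 0.0, 13.4, 14.2, 17.2, 5.2, 2.5.
Cumulative: 7.0, 7.0, 20.4, 34.6, 51.8, 57.0, 59.5.
The total first reaches 10 DD on day 3.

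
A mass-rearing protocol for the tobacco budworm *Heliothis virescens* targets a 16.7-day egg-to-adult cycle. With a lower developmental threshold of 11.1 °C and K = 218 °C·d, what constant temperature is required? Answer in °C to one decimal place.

Required daily accumulation = 218 / 16.7 = 13.054 DD/day.
T = T_base + 13.054 = 11.1 + 13.054 = 24.154 ≈ 24.2 °C.

24.2 °C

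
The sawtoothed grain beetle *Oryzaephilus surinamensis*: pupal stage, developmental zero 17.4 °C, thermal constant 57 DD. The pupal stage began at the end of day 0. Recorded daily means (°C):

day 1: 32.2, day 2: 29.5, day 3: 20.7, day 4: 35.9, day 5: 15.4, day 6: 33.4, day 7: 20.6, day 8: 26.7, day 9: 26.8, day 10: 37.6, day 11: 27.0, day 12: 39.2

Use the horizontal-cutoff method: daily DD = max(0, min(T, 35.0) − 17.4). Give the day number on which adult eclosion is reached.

day 6

Daily DD above 17.4 °C (capped at 17.6): 14.8, 12.1, 3.3, 17.6, 0.0, 16.0, 3.2, 9.3, 9.4, 17.6, 9.6, 17.6.
Cumulative: 14.8, 26.9, 30.2, 47.8, 47.8, 63.8, 67.0, 76.3, 85.7, 103.3, 112.9, 130.5.
The total first reaches 57 DD on day 6.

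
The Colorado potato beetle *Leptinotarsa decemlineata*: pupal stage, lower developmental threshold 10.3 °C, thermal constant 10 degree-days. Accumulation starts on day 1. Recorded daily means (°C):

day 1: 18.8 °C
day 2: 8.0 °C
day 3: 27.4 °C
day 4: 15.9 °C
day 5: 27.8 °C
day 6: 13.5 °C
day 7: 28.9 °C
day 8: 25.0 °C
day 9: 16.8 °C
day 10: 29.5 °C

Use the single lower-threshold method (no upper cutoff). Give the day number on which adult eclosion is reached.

Daily DD above 10.3 °C: 8.5, 0.0, 17.1, 5.6, 17.5, 3.2, 18.6, 14.7, 6.5, 19.2.
Cumulative: 8.5, 8.5, 25.6, 31.2, 48.7, 51.9, 70.5, 85.2, 91.7, 110.9.
The total first reaches 10 DD on day 3.

day 3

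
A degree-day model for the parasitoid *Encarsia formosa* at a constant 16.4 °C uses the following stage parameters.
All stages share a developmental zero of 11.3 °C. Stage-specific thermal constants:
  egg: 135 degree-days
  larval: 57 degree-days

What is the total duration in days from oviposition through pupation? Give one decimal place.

37.6 days

Daily accumulation at 16.4 °C = 16.4 − 11.3 = 5.1 DD/day.
Total K = 135 + 57 = 192 DD.
Total duration = 192 / 5.1 = 37.647 ≈ 37.6 days.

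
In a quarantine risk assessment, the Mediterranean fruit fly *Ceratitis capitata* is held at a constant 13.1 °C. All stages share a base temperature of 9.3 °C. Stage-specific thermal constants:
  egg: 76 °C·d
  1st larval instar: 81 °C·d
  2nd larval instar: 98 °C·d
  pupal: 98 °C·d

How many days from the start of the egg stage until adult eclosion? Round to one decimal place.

92.9 days

Daily accumulation at 13.1 °C = 13.1 − 9.3 = 3.8 DD/day.
Total K = 76 + 81 + 98 + 98 = 353 DD.
Total duration = 353 / 3.8 = 92.895 ≈ 92.9 days.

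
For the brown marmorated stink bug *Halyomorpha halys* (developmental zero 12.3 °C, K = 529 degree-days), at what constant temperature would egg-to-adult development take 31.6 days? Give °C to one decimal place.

29.0 °C

Required daily accumulation = 529 / 31.6 = 16.741 DD/day.
T = T_base + 16.741 = 12.3 + 16.741 = 29.041 ≈ 29.0 °C.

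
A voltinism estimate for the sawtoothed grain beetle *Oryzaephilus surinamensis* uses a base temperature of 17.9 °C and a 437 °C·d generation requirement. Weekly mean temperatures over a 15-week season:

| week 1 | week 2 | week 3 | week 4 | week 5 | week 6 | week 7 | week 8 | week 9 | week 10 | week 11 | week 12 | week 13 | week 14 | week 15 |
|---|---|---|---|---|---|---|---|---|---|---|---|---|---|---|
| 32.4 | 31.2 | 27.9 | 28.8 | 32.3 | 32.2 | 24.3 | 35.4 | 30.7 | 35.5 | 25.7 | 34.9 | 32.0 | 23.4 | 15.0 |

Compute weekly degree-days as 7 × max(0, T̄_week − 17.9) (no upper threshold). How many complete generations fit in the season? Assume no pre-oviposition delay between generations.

2 generations

Weekly DD (7 × max(0, T̄ − 17.9)): 101.5, 93.1, 70.0, 76.3, 100.8, 100.1, 44.8, 122.5, 89.6, 123.2, 54.6, 119.0, 98.7, 38.5, 0.0.
Season total = 1232.7 DD.
Complete generations = ⌊1232.7 / 437⌋ = 2.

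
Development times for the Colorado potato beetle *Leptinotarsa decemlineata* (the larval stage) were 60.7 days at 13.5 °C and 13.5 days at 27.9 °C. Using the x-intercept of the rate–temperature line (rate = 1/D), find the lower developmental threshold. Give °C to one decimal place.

Equal thermal constants: D₁(T₁ − T_b) = D₂(T₂ − T_b).
60.7·(13.5 − T_b) = 13.5·(27.9 − T_b)
T_b = (60.7·13.5 − 13.5·27.9) / (60.7 − 13.5) = 442.80 / 47.2 = 9.381 °C ≈ 9.4 °C.

9.4 °C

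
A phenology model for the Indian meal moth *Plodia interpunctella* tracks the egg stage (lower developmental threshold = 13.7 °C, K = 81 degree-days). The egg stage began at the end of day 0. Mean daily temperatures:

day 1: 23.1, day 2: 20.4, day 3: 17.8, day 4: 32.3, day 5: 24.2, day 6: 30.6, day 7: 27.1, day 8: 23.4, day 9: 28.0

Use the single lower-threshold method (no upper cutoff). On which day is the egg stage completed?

day 8

Daily DD above 13.7 °C: 9.4, 6.7, 4.1, 18.6, 10.5, 16.9, 13.4, 9.7, 14.3.
Cumulative: 9.4, 16.1, 20.2, 38.8, 49.3, 66.2, 79.6, 89.3, 103.6.
The total first reaches 81 DD on day 8.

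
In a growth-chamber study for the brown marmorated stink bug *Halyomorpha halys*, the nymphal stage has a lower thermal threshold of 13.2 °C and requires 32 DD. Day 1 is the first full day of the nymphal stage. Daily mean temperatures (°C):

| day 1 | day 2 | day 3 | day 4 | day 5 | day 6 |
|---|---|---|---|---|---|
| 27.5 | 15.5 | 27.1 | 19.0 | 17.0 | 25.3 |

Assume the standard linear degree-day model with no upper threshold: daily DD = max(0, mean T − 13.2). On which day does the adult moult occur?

Daily DD above 13.2 °C: 14.3, 2.3, 13.9, 5.8, 3.8, 12.1.
Cumulative: 14.3, 16.6, 30.5, 36.3, 40.1, 52.2.
The total first reaches 32 DD on day 4.

day 4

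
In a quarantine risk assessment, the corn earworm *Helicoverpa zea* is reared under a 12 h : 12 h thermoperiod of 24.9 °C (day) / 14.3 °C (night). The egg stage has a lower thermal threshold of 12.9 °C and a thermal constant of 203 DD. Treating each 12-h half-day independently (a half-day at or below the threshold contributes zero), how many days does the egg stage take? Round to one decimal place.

Day half: max(0, 24.9 − 12.9) × 0.5 = 12.0 × 0.5 = 6.00 DD.
Night half: max(0, 14.3 − 12.9) × 0.5 = 1.4 × 0.5 = 0.70 DD.
Per 24 h: 6.70 DD/day.
Duration = 203 / 6.70 = 30.299 ≈ 30.3 days.

30.3 days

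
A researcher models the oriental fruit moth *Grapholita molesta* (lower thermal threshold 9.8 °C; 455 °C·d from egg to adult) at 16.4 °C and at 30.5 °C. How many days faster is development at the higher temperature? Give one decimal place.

At 16.4 °C: 455 / (16.4 − 9.8) = 455 / 6.6 = 68.939 d.
At 30.5 °C: 455 / (30.5 − 9.8) = 455 / 20.7 = 21.981 d.
Difference = |68.939 − 21.981| = 46.959 ≈ 47.0 days.

47.0 days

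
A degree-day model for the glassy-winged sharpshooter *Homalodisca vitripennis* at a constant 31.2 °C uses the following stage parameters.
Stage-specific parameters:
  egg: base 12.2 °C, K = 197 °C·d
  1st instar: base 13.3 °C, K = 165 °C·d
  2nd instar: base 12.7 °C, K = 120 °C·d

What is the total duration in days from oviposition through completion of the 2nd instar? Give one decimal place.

egg: 197 / (31.2 − 12.2) = 197 / 19.0 = 10.368 d.
1st instar: 165 / (31.2 − 13.3) = 165 / 17.9 = 9.218 d.
2nd instar: 120 / (31.2 − 12.7) = 120 / 18.5 = 6.486 d.
Sum = 26.073 ≈ 26.1 days.

26.1 days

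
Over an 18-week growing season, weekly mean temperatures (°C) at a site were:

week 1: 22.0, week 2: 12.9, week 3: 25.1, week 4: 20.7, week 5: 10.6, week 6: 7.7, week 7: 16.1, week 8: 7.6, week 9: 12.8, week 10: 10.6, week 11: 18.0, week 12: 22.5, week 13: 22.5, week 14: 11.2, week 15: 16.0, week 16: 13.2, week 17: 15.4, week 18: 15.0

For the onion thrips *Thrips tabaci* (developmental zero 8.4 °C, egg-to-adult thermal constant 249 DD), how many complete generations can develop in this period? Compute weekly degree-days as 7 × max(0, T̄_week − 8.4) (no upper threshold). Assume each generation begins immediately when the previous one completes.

3 generations

Weekly DD (7 × max(0, T̄ − 8.4)): 95.2, 31.5, 116.9, 86.1, 15.4, 0.0, 53.9, 0.0, 30.8, 15.4, 67.2, 98.7, 98.7, 19.6, 53.2, 33.6, 49.0, 46.2.
Season total = 911.4 DD.
Complete generations = ⌊911.4 / 249⌋ = 3.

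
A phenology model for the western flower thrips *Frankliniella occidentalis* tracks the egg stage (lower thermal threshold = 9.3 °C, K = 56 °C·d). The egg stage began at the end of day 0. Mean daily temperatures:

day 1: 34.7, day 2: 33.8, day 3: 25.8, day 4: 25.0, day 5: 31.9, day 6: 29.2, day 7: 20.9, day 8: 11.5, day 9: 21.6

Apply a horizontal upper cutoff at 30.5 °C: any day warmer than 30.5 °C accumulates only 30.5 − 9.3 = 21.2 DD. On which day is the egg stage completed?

day 3

Daily DD above 9.3 °C (capped at 21.2): 21.2, 21.2, 16.5, 15.7, 21.2, 19.9, 11.6, 2.2, 12.3.
Cumulative: 21.2, 42.4, 58.9, 74.6, 95.8, 115.7, 127.3, 129.5, 141.8.
The total first reaches 56 DD on day 3.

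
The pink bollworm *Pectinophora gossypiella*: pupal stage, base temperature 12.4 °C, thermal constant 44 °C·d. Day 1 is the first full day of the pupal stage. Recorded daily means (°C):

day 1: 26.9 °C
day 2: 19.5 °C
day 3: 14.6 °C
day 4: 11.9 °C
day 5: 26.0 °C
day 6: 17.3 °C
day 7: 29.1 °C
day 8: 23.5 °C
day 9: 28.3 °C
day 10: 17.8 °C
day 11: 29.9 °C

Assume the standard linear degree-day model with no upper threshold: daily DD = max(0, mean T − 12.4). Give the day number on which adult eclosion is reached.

Daily DD above 12.4 °C: 14.5, 7.1, 2.2, 0.0, 13.6, 4.9, 16.7, 11.1, 15.9, 5.4, 17.5.
Cumulative: 14.5, 21.6, 23.8, 23.8, 37.4, 42.3, 59.0, 70.1, 86.0, 91.4, 108.9.
The total first reaches 44 DD on day 7.

day 7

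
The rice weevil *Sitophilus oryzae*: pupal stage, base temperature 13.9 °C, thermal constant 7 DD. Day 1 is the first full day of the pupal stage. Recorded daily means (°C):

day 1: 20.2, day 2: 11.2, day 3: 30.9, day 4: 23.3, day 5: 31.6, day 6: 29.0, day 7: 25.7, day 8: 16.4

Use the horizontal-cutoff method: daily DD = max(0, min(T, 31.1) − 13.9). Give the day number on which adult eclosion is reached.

day 3

Daily DD above 13.9 °C (capped at 17.2): 6.3, 0.0, 17.0, 9.4, 17.2, 15.1, 11.8, 2.5.
Cumulative: 6.3, 6.3, 23.3, 32.7, 49.9, 65.0, 76.8, 79.3.
The total first reaches 7 DD on day 3.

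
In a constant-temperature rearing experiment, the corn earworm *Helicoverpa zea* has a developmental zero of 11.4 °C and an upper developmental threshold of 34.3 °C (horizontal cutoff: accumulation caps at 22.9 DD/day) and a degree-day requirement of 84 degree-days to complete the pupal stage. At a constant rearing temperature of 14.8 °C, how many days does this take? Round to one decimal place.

Daily accumulation = 14.8 − 11.4 = 3.4 DD/day.
Duration = 84 / 3.4 = 24.706 ≈ 24.7 days.

24.7 days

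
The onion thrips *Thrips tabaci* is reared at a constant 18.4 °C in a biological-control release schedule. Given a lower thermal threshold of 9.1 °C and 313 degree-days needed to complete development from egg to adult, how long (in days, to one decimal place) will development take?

33.7 days

Daily accumulation = 18.4 − 9.1 = 9.3 DD/day.
Duration = 313 / 9.3 = 33.656 ≈ 33.7 days.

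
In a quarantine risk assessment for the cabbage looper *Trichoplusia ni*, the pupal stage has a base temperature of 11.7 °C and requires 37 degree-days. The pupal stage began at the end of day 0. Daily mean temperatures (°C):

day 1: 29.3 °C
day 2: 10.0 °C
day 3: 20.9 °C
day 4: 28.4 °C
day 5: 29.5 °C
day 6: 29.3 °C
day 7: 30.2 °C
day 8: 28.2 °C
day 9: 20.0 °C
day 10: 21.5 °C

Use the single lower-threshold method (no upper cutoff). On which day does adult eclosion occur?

Daily DD above 11.7 °C: 17.6, 0.0, 9.2, 16.7, 17.8, 17.6, 18.5, 16.5, 8.3, 9.8.
Cumulative: 17.6, 17.6, 26.8, 43.5, 61.3, 78.9, 97.4, 113.9, 122.2, 132.0.
The total first reaches 37 DD on day 4.

day 4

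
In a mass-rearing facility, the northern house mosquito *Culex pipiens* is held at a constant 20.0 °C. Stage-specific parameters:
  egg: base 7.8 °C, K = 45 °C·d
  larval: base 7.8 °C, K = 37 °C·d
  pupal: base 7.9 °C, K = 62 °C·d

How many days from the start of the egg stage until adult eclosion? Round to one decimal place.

egg: 45 / (20.0 − 7.8) = 45 / 12.2 = 3.689 d.
larval: 37 / (20.0 − 7.8) = 37 / 12.2 = 3.033 d.
pupal: 62 / (20.0 − 7.9) = 62 / 12.1 = 5.124 d.
Sum = 11.845 ≈ 11.8 days.

11.8 days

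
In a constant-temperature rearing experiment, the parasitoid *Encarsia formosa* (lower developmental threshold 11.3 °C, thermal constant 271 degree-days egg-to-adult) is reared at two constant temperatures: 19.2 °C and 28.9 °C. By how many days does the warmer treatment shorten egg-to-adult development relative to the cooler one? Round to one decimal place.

18.9 days

At 19.2 °C: 271 / (19.2 − 11.3) = 271 / 7.9 = 34.304 d.
At 28.9 °C: 271 / (28.9 − 11.3) = 271 / 17.6 = 15.398 d.
Difference = |34.304 − 15.398| = 18.906 ≈ 18.9 days.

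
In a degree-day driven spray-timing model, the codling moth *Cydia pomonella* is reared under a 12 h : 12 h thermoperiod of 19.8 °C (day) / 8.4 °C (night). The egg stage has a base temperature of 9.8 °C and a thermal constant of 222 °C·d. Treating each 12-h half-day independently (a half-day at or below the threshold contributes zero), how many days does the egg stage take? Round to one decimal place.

44.4 days

Day half: max(0, 19.8 − 9.8) × 0.5 = 10.0 × 0.5 = 5.00 DD.
Night half: max(0, 8.4 − 9.8) × 0.5 = 0.0 × 0.5 = 0.00 DD.
Per 24 h: 5.00 DD/day.
Duration = 222 / 5.00 = 44.400 ≈ 44.4 days.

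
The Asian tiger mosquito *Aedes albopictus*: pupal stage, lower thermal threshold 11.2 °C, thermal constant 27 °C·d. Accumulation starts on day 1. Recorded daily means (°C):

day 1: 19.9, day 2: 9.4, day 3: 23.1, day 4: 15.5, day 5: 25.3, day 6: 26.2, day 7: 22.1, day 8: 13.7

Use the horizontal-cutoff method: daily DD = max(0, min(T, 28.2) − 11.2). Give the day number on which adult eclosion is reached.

day 5

Daily DD above 11.2 °C (capped at 17.0): 8.7, 0.0, 11.9, 4.3, 14.1, 15.0, 10.9, 2.5.
Cumulative: 8.7, 8.7, 20.6, 24.9, 39.0, 54.0, 64.9, 67.4.
The total first reaches 27 DD on day 5.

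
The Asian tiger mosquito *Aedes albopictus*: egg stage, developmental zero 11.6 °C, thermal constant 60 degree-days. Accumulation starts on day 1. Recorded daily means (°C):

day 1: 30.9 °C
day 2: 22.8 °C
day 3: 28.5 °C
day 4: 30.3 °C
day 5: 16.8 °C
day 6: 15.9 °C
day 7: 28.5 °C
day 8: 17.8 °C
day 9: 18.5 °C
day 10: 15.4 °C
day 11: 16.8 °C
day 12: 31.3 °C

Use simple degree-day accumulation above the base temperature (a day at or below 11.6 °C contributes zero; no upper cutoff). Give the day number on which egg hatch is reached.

Daily DD above 11.6 °C: 19.3, 11.2, 16.9, 18.7, 5.2, 4.3, 16.9, 6.2, 6.9, 3.8, 5.2, 19.7.
Cumulative: 19.3, 30.5, 47.4, 66.1, 71.3, 75.6, 92.5, 98.7, 105.6, 109.4, 114.6, 134.3.
The total first reaches 60 DD on day 4.

day 4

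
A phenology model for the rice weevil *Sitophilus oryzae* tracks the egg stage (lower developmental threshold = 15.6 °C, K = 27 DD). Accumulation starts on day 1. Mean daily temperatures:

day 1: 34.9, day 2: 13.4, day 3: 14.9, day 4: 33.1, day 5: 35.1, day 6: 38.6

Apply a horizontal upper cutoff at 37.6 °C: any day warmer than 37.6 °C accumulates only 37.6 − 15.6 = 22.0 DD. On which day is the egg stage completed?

Daily DD above 15.6 °C (capped at 22.0): 19.3, 0.0, 0.0, 17.5, 19.5, 22.0.
Cumulative: 19.3, 19.3, 19.3, 36.8, 56.3, 78.3.
The total first reaches 27 DD on day 4.

day 4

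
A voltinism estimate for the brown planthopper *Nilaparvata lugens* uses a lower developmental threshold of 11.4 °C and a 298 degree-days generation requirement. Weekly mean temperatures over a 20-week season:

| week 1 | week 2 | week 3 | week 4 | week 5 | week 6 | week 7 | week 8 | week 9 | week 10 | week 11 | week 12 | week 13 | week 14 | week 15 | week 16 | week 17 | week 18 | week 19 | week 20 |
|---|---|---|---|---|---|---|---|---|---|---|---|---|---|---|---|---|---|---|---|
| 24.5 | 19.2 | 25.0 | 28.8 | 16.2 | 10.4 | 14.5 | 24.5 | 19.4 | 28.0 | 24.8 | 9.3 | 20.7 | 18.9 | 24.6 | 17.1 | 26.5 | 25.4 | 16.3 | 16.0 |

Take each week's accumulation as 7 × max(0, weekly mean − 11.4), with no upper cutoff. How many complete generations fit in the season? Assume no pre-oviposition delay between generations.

Weekly DD (7 × max(0, T̄ − 11.4)): 91.7, 54.6, 95.2, 121.8, 33.6, 0.0, 21.7, 91.7, 56.0, 116.2, 93.8, 0.0, 65.1, 52.5, 92.4, 39.9, 105.7, 98.0, 34.3, 32.2.
Season total = 1296.4 DD.
Complete generations = ⌊1296.4 / 298⌋ = 4.

4 generations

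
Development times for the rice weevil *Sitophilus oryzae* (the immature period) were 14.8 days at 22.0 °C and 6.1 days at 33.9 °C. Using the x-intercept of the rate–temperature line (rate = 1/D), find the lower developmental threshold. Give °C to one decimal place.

Under the model K = D·(T − T_b), so D₁·(T₁ − T_b) = D₂·(T₂ − T_b).
14.8·(22.0 − T_b) = 6.1·(33.9 − T_b)
T_b = (14.8·22.0 − 6.1·33.9) / (14.8 − 6.1) = 118.81 / 8.7 = 13.656 °C ≈ 13.7 °C.

13.7 °C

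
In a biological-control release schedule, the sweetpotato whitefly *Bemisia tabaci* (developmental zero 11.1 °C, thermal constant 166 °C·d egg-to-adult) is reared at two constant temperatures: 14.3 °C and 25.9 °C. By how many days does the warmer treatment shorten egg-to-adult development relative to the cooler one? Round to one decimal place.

At 14.3 °C: 166 / (14.3 − 11.1) = 166 / 3.2 = 51.875 d.
At 25.9 °C: 166 / (25.9 − 11.1) = 166 / 14.8 = 11.216 d.
Difference = |51.875 − 11.216| = 40.659 ≈ 40.7 days.

40.7 days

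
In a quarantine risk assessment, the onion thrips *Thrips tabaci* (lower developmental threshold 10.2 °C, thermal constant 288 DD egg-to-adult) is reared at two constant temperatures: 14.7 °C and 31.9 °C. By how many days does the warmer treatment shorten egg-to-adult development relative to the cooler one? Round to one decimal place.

50.7 days

At 14.7 °C: 288 / (14.7 − 10.2) = 288 / 4.5 = 64.000 d.
At 31.9 °C: 288 / (31.9 − 10.2) = 288 / 21.7 = 13.272 d.
Difference = |64.000 − 13.272| = 50.728 ≈ 50.7 days.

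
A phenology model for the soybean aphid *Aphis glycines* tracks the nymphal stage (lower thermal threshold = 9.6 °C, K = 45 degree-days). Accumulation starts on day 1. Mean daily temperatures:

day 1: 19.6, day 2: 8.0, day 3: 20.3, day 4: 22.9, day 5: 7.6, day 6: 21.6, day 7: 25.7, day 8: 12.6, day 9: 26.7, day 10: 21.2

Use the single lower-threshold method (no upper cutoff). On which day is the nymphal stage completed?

Daily DD above 9.6 °C: 10.0, 0.0, 10.7, 13.3, 0.0, 12.0, 16.1, 3.0, 17.1, 11.6.
Cumulative: 10.0, 10.0, 20.7, 34.0, 34.0, 46.0, 62.1, 65.1, 82.2, 93.8.
The total first reaches 45 DD on day 6.

day 6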